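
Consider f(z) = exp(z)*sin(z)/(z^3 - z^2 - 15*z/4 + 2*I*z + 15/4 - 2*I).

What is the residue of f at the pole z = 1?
Write f(z) = P(z)/Q(z) with P(z) = exp(z)*sin(z) and Q(z) = z^3 - z^2 - 15*z/4 + 2*I*z + 15/4 - 2*I.
The denominator factors as Q(z) = (z - 2 + I/2)*(z - 1)*(z + 2 - I/2), so z = 1 is a simple zero of Q and P is analytic there; z = 1 is therefore a simple pole and
  Res(f, z₀) = P(z₀)/Q'(z₀).

Q'(z) = 3*z^2 - 2*z - 15/4 + 2*I, so Q'(1) = -11/4 + 2*I.
P(1) = exp(1)*sin(1).

Res(f, 1) = (exp(1)*sin(1))/(-11/4 + 2*I) = exp(1)*(-44/185 - 32*I/185)*sin(1)

Final answer: exp(1)*(-44/185 - 32*I/185)*sin(1)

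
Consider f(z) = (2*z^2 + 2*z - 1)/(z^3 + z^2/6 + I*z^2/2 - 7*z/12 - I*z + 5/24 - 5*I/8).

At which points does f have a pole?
{-2/3 - I/2, -1/2 - I/2, 1 + I/2}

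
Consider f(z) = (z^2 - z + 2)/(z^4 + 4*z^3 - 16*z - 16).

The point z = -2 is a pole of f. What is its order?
Factor the denominator:
  z^4 + 4*z^3 - 16*z - 16 = (z + 2)^3*(z - 2)

The numerator P(z) = z^2 - z + 2 has P(-2) = 8 ≠ 0, so no factor of (z + 2) cancels.
Near z = -2 we can therefore write f(z) = g(z)/(z + 2)^3 with g analytic at -2 and g(-2) ≠ 0 (g is the numerator divided by the remaining denominator factors).

Hence z = -2 is a pole of order 3.

Final answer: 3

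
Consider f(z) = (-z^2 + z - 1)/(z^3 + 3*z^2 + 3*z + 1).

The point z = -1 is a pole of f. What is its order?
Factor the denominator:
  z^3 + 3*z^2 + 3*z + 1 = (z + 1)^3

The numerator P(z) = -z^2 + z - 1 has P(-1) = -3 ≠ 0, so no factor of (z + 1) cancels.
Near z = -1 we can therefore write f(z) = g(z)/(z + 1)^3 with g analytic at -1 and g(-1) ≠ 0 (g is just the numerator).

Hence z = -1 is a pole of order 3.

Final answer: 3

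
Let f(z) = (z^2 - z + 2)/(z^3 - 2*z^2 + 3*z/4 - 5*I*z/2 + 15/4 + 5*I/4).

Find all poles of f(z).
{-1 - I/2, 1 - I, 2 + 3*I/2}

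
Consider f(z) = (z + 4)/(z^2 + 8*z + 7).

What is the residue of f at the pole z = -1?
Write f(z) = P(z)/Q(z) with P(z) = z + 4 and Q(z) = z^2 + 8*z + 7.
The denominator factors as Q(z) = (z + 7)*(z + 1), so z = -1 is a simple zero of Q and P is analytic there; z = -1 is therefore a simple pole and
  Res(f, z₀) = P(z₀)/Q'(z₀).

Q'(z) = 2*z + 8, so Q'(-1) = 6.
P(-1) = 3.

Res(f, -1) = (3)/(6) = 1/2

Final answer: 1/2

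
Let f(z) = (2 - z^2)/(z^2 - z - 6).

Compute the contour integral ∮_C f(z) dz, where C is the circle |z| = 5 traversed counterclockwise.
By the residue theorem, ∮_C f(z) dz = 2πi · (sum of the residues of f at the poles inside |z| = 5).

The denominator factors as (z - 3)*(z + 2), so the singularities of f are simple poles at z = 3, z = -2.
  |3|² = 9 < 25 = 5², so this pole is inside the contour.
  |-2|² = 4 < 25 = 5², so this pole is inside the contour.

With P(z) = 2 - z^2 and Q(z) = z^2 - z - 6, each pole is simple, so Res(f, z₀) = P(z₀)/Q'(z₀) with Q'(z) = 2*z - 1.
  Res(f, 3) = P(3)/Q'(3) = (-7)/(5) = -7/5
  Res(f, -2) = P(-2)/Q'(-2) = (-2)/(-5) = 2/5

Sum of residues inside C: -1
∮_C f(z) dz = 2πi · (-1) = -2*I*pi

Final answer: -2*I*pi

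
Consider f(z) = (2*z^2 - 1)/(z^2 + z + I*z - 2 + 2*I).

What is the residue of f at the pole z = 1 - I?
1/10 - 13*I/10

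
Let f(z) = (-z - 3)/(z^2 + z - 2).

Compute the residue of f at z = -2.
1/3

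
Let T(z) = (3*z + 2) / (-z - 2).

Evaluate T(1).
Substitute z = 1:
  numerator:   3*(1) + 2 = 5
  denominator: -(1) - 2 = -3
T(1) = (5)/(-3) = -5/3

Final answer: -5/3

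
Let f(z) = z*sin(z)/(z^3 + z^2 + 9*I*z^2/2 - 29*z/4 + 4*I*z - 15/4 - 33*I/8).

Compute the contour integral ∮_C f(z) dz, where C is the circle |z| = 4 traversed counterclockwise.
By the residue theorem, ∮_C f(z) dz = 2πi · (sum of the residues of f at the poles inside |z| = 4).

The denominator factors as (z + 3*I/2)*(z + 3/2 + I)*(z - 1/2 + 2*I), so the singularities of f are simple poles at z = -3*I/2, z = -3/2 - I, z = 1/2 - 2*I.
  |-3*I/2|² = 9/4 < 16 = 4², so this pole is inside the contour.
  |-3/2 - I|² = 13/4 < 16 = 4², so this pole is inside the contour.
  |1/2 - 2*I|² = 17/4 < 16 = 4², so this pole is inside the contour.

With P(z) = z*sin(z) and Q(z) = z^3 + z^2 + 9*I*z^2/2 - 29*z/4 + 4*I*z - 15/4 - 33*I/8, each pole is simple, so Res(f, z₀) = P(z₀)/Q'(z₀) with Q'(z) = 3*z^2 + 2*z + 9*I*z - 29/4 + 4*I.
  Res(f, -3*I/2) = P(-3*I/2)/Q'(-3*I/2) = (-3*sinh(3/2)/2)/(-1/2 + I) = (3/5 + 6*I/5)*sinh(3/2)
  Res(f, -3/2 - I) = P(-3/2 - I)/Q'(-3/2 - I) = ((3/2 + I)*sin(3/2 + I))/(5/2 - 5*I/2) = (1/10 + I/2)*sin(3/2 + I)
  Res(f, 1/2 - 2*I) = P(1/2 - 2*I)/Q'(1/2 - 2*I) = ((1/2 - 2*I)*sin(1/2 - 2*I))/(1/2 - 3*I/2) = (13/10 - I/10)*sin(1/2 - 2*I)

Sum of residues inside C: (13/10 - I/10)*sin(1/2 - 2*I) + (1/10 + I/2)*sin(3/2 + I) + (3/5 + 6*I/5)*sinh(3/2)
∮_C f(z) dz = 2πi · ((13/10 - I/10)*sin(1/2 - 2*I) + (1/10 + I/2)*sin(3/2 + I) + (3/5 + 6*I/5)*sinh(3/2)) = pi*(-1 + I/5)*sin(3/2 + I) + pi*(-12/5 + 6*I/5)*sinh(3/2) + pi*(1/5 + 13*I/5)*sin(1/2 - 2*I)

Final answer: pi*(-1 + I/5)*sin(3/2 + I) + pi*(-12/5 + 6*I/5)*sinh(3/2) + pi*(1/5 + 13*I/5)*sin(1/2 - 2*I)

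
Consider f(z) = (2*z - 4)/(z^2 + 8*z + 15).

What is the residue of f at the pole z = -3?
Write f(z) = P(z)/Q(z) with P(z) = 2*z - 4 and Q(z) = z^2 + 8*z + 15.
The denominator factors as Q(z) = (z + 3)*(z + 5), so z = -3 is a simple zero of Q and P is analytic there; z = -3 is therefore a simple pole and
  Res(f, z₀) = P(z₀)/Q'(z₀).

Q'(z) = 2*z + 8, so Q'(-3) = 2.
P(-3) = -10.

Res(f, -3) = (-10)/(2) = -5

Final answer: -5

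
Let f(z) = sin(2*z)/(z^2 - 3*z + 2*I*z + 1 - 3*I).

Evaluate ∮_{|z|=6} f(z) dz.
By the residue theorem, ∮_C f(z) dz = 2πi · (sum of the residues of f at the poles inside |z| = 6).

The denominator factors as (z - 1 + I)*(z - 2 + I), so the singularities of f are simple poles at z = 1 - I, z = 2 - I.
  |1 - I|² = 2 < 36 = 6², so this pole is inside the contour.
  |2 - I|² = 5 < 36 = 6², so this pole is inside the contour.

With P(z) = sin(2*z) and Q(z) = z^2 - 3*z + 2*I*z + 1 - 3*I, each pole is simple, so Res(f, z₀) = P(z₀)/Q'(z₀) with Q'(z) = 2*z - 3 + 2*I.
  Res(f, 1 - I) = P(1 - I)/Q'(1 - I) = (sin(2 - 2*I))/(-1) = -sin(2 - 2*I)
  Res(f, 2 - I) = P(2 - I)/Q'(2 - I) = (sin(4 - 2*I))/(1) = sin(4 - 2*I)

Sum of residues inside C: -sin(2 - 2*I) + sin(4 - 2*I)
∮_C f(z) dz = 2πi · (-sin(2 - 2*I) + sin(4 - 2*I)) = -2*I*pi*sin(2 - 2*I) + 2*I*pi*sin(4 - 2*I)

Final answer: -2*I*pi*sin(2 - 2*I) + 2*I*pi*sin(4 - 2*I)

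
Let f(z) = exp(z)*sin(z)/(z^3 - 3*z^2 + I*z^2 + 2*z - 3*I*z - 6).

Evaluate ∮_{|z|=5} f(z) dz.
By the residue theorem, ∮_C f(z) dz = 2πi · (sum of the residues of f at the poles inside |z| = 5).

The denominator factors as (z + 2*I)*(z - 3)*(z - I), so the singularities of f are simple poles at z = -2*I, z = 3, z = I.
  |-2*I|² = 4 < 25 = 5², so this pole is inside the contour.
  |3|² = 9 < 25 = 5², so this pole is inside the contour.
  |I|² = 1 < 25 = 5², so this pole is inside the contour.

With P(z) = exp(z)*sin(z) and Q(z) = z^3 - 3*z^2 + I*z^2 + 2*z - 3*I*z - 6, each pole is simple, so Res(f, z₀) = P(z₀)/Q'(z₀) with Q'(z) = 3*z^2 - 6*z + 2*I*z + 2 - 3*I.
  Res(f, -2*I) = P(-2*I)/Q'(-2*I) = (-I*exp(-2*I)*sinh(2))/(-6 + 9*I) = (-1/13 + 2*I/39)*exp(-2*I)*sinh(2)
  Res(f, 3) = P(3)/Q'(3) = (exp(3)*sin(3))/(11 + 3*I) = (11/130 - 3*I/130)*exp(3)*sin(3)
  Res(f, I) = P(I)/Q'(I) = (I*exp(I)*sinh(1))/(-3 - 9*I) = (-1/10 - I/30)*exp(I)*sinh(1)

Sum of residues inside C: (-1/10 - I/30)*exp(I)*sinh(1) + (11/130 - 3*I/130)*exp(3)*sin(3) + (-1/13 + 2*I/39)*exp(-2*I)*sinh(2)
∮_C f(z) dz = 2πi · ((-1/10 - I/30)*exp(I)*sinh(1) + (11/130 - 3*I/130)*exp(3)*sin(3) + (-1/13 + 2*I/39)*exp(-2*I)*sinh(2)) = pi*(1/15 - I/5)*exp(I)*sinh(1) + pi*(3/65 + 11*I/65)*exp(3)*sin(3) + pi*(-4/39 - 2*I/13)*exp(-2*I)*sinh(2)

Final answer: pi*(1/15 - I/5)*exp(I)*sinh(1) + pi*(3/65 + 11*I/65)*exp(3)*sin(3) + pi*(-4/39 - 2*I/13)*exp(-2*I)*sinh(2)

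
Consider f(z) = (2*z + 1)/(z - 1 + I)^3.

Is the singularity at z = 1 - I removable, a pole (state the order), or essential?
Write f(z) = g(z)/(z - 1 + I)^3 with g(z) = 2*z + 1.
g is entire and g(1 - I) = 3 - 2*I ≠ 0, so no factor of (z - 1 + I) cancels: the Laurent expansion of f about z = 1 - I starts at the power -3, i.e. lim_{z→z₀} (z - z₀)^3 f(z) = 3 - 2*I is finite and nonzero.
So z = 1 - I is a pole of order 3.

Final answer: pole of order 3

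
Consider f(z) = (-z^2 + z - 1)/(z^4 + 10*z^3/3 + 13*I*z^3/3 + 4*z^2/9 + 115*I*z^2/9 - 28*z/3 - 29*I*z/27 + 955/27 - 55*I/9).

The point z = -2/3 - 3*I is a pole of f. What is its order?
Factor the denominator:
  z^4 + 10*z^3/3 + 13*I*z^3/3 + 4*z^2/9 + 115*I*z^2/9 - 28*z/3 - 29*I*z/27 + 955/27 - 55*I/9 = (z + 2/3 + 3*I)^2*(z - 1 - 2*I/3)*(z + 3 - I)

The numerator P(z) = -z^2 + z - 1 has P(-2/3 - 3*I) = 62/9 - 7*I ≠ 0, so no factor of (z + 2/3 + 3*I) cancels.
Near z = -2/3 - 3*I we can therefore write f(z) = g(z)/(z + 2/3 + 3*I)^2 with g analytic at -2/3 - 3*I and g(-2/3 - 3*I) ≠ 0 (g is the numerator divided by the remaining denominator factors).

Hence z = -2/3 - 3*I is a pole of order 2.

Final answer: 2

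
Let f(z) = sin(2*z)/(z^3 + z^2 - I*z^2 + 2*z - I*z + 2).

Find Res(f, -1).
Write f(z) = P(z)/Q(z) with P(z) = sin(2*z) and Q(z) = z^3 + z^2 - I*z^2 + 2*z - I*z + 2.
The denominator factors as Q(z) = (z + 1)*(z - 2*I)*(z + I), so z = -1 is a simple zero of Q and P is analytic there; z = -1 is therefore a simple pole and
  Res(f, z₀) = P(z₀)/Q'(z₀).

Q'(z) = 3*z^2 + 2*z - 2*I*z + 2 - I, so Q'(-1) = 3 + I.
P(-1) = -sin(2).

Res(f, -1) = (-sin(2))/(3 + I) = (-3/10 + I/10)*sin(2)

Final answer: (-3/10 + I/10)*sin(2)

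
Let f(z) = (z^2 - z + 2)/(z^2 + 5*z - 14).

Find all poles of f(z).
{-7, 2}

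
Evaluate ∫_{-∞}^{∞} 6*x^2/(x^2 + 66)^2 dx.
Let f(z) = 6*z^2/(z^2 + 66)^2. The denominator has no real zeros and deg Q - deg P = 2 ≥ 2, so the integral of f over the upper semicircle |z| = R tends to 0 as R → ∞. Closing the contour in the upper half-plane,
  ∫_{-∞}^{∞} f(x) dx = 2πi · Σ Res(f, z_k)  over the poles with Im z_k > 0.

Zeros of the denominator: z^2 + 66 = 0 gives z = ±sqrt(66)*I.
Upper half-plane: z = sqrt(66)*I (a pole of order 2).

Write f(z) = g(z)/(z - sqrt(66)*I)^2 with g(z) = 6*z^2/(z + sqrt(66)*I)^2. For a double pole, Res(f, z₀) = g'(z₀):
  g'(z) = 12*sqrt(66)*I*z/(z + sqrt(66)*I)^3
  Res(f, sqrt(66)*I) = g'(sqrt(66)*I) = -sqrt(66)*I/44

∫_{-∞}^{∞} f(x) dx = 2πi · (-sqrt(66)*I/44) = sqrt(66)*pi/22

Final answer: sqrt(66)*pi/22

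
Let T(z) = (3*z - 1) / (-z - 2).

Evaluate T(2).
Substitute z = 2:
  numerator:   3*(2) - 1 = 5
  denominator: -(2) - 2 = -4
T(2) = (5)/(-4) = -5/4

Final answer: -5/4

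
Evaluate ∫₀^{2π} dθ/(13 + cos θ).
Let J = ∫₀^{2π} dθ/(13 + cos θ).
Put z = e^{iθ}: then cos θ = (z + 1/z)/2, dθ = dz/(iz), and z runs once counterclockwise around |z| = 1:
  J = ∮_{|z|=1} 1/(13 + (z + 1/z)/2) · dz/(iz) = (2/i) ∮_{|z|=1} dz/(z^2 + 26*z + 1).
The roots of z^2 + 26*z + 1 are z = (-13 ± sqrt(13^2 - 1^2)), with sqrt(168) = 2*sqrt(42); their product is 1, so only z₊ = -13 + 2*sqrt(42) lies inside the unit circle (z₋ = -13 - 2*sqrt(42) lies outside).
z₊ is a simple zero of q(z) = z^2 + 26*z + 1, so Res(1/q, z₊) = 1/q'(z₊) with q'(z) = 2*z + 26; and q'(z₊) = (z₊ - z₋) = 4*sqrt(42).
Therefore J = (2/i) · 2πi · 1/(4*sqrt(42)) = 2*pi/(2*sqrt(42)) = sqrt(42)*pi/42

Final answer: sqrt(42)*pi/42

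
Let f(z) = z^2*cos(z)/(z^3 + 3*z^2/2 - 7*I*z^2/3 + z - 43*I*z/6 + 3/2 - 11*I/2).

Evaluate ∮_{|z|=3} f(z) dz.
pi*(2796/3925 - 1672*I/3925)*cos(1 + 2*I/3) + pi*(-108/1525 + 2106*I/1525)*cos(3/2)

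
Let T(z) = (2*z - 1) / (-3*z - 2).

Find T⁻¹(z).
(-2*z + 1)/(3*z + 2)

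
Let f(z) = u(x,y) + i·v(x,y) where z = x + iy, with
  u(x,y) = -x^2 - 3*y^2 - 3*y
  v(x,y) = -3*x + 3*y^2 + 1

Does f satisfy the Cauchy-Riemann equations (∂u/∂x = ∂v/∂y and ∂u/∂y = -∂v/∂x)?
∂u/∂x = -2*x
∂v/∂y = 6*y
∂u/∂y = -6*y - 3
∂v/∂x = -3
∂u/∂x ≠ ∂v/∂y and ∂u/∂y ≠ -∂v/∂x; the Cauchy-Riemann equations are not satisfied, so f is not analytic.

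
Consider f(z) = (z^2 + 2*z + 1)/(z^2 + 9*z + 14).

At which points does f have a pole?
The singularities of f are the zeros of the denominator. Factoring,
  z^2 + 9*z + 14 = (z + 7)*(z + 2)
so the candidates are z = -7, z = -2.

Check the numerator P(z) = z^2 + 2*z + 1 at each one:
  P(-7) = 36 ≠ 0, so z = -7 is a (simple) pole.
  P(-2) = 1 ≠ 0, so z = -2 is a (simple) pole.

Poles of f: {-7, -2}

Final answer: {-7, -2}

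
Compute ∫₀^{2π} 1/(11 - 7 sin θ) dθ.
Call the integral J. The integrand is 2π-periodic and we integrate over a full period, so shifting θ does not change the value (θ → θ + π/2 turns sin θ into cos θ; θ → θ + π flips the sign of the trig term). Hence
  J = ∫₀^{2π} dθ/(11 + 7 cos θ).
Put z = e^{iθ}: then cos θ = (z + 1/z)/2, dθ = dz/(iz), and z runs once counterclockwise around |z| = 1:
  J = ∮_{|z|=1} 1/(11 + 7*(z + 1/z)/2) · dz/(iz) = (2/i) ∮_{|z|=1} dz/(7*z^2 + 22*z + 7).
The roots of 7*z^2 + 22*z + 7 are z = (-11 ± sqrt(11^2 - 7^2))/7, with sqrt(72) = 6*sqrt(2); their product is 1, so only z₊ = -11/7 + 6*sqrt(2)/7 lies inside the unit circle (z₋ = -11/7 - 6*sqrt(2)/7 lies outside).
z₊ is a simple zero of q(z) = 7*z^2 + 22*z + 7, so Res(1/q, z₊) = 1/q'(z₊) with q'(z) = 14*z + 22; and q'(z₊) = 7*(z₊ - z₋) = 12*sqrt(2).
Therefore J = (2/i) · 2πi · 1/(12*sqrt(2)) = 2*pi/(6*sqrt(2)) = sqrt(2)*pi/6

Final answer: sqrt(2)*pi/6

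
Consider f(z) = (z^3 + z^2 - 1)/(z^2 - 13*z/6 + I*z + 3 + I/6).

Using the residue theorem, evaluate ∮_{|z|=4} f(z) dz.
pi*(11 + 103*I/18)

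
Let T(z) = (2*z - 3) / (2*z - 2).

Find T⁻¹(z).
(2*z - 3)/(2*z - 2)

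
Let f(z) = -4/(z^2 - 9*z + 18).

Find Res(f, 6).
-4/3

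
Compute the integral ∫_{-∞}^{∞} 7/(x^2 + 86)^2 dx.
Let f(z) = 7/(z^2 + 86)^2. The denominator has no real zeros and deg Q - deg P = 4 ≥ 2, so the integral of f over the upper semicircle |z| = R tends to 0 as R → ∞. Closing the contour in the upper half-plane,
  ∫_{-∞}^{∞} f(x) dx = 2πi · Σ Res(f, z_k)  over the poles with Im z_k > 0.

Zeros of the denominator: z^2 + 86 = 0 gives z = ±sqrt(86)*I.
Upper half-plane: z = sqrt(86)*I (a pole of order 2).

Write f(z) = g(z)/(z - sqrt(86)*I)^2 with g(z) = 7/(z + sqrt(86)*I)^2. For a double pole, Res(f, z₀) = g'(z₀):
  g'(z) = -14/(z + sqrt(86)*I)^3
  Res(f, sqrt(86)*I) = g'(sqrt(86)*I) = -7*sqrt(86)*I/29584

∫_{-∞}^{∞} f(x) dx = 2πi · (-7*sqrt(86)*I/29584) = 7*sqrt(86)*pi/14792

Final answer: 7*sqrt(86)*pi/14792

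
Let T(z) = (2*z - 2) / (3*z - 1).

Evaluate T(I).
4/5 + 2*I/5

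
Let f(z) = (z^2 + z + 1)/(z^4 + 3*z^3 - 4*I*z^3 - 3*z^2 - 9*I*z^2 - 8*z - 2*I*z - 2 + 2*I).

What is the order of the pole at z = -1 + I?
3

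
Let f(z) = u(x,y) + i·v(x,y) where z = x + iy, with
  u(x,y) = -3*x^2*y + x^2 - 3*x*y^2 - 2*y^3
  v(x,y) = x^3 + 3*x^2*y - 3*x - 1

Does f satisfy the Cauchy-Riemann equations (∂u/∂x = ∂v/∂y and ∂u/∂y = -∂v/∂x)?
∂u/∂x = -6*x*y + 2*x - 3*y^2
∂v/∂y = 3*x^2
∂u/∂y = -3*x^2 - 6*x*y - 6*y^2
∂v/∂x = 3*x^2 + 6*x*y - 3
∂u/∂x ≠ ∂v/∂y and ∂u/∂y ≠ -∂v/∂x; the Cauchy-Riemann equations are not satisfied, so f is not analytic.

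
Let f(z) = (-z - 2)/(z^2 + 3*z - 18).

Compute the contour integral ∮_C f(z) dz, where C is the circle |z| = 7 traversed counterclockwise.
-2*I*pi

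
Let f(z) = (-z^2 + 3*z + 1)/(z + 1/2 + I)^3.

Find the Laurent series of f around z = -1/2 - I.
(1/4 - 4*I)/(z + 1/2 + I)^3 + (4 + 2*I)/(z + 1/2 + I)^2 - 1/(z + 1/2 + I)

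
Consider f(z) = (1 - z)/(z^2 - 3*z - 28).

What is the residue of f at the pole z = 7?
-6/11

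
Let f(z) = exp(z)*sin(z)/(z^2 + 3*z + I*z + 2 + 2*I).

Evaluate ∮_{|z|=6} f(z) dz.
By the residue theorem, ∮_C f(z) dz = 2πi · (sum of the residues of f at the poles inside |z| = 6).

The denominator factors as (z + 2)*(z + 1 + I), so the singularities of f are simple poles at z = -2, z = -1 - I.
  |-2|² = 4 < 36 = 6², so this pole is inside the contour.
  |-1 - I|² = 2 < 36 = 6², so this pole is inside the contour.

With P(z) = exp(z)*sin(z) and Q(z) = z^2 + 3*z + I*z + 2 + 2*I, each pole is simple, so Res(f, z₀) = P(z₀)/Q'(z₀) with Q'(z) = 2*z + 3 + I.
  Res(f, -2) = P(-2)/Q'(-2) = (-exp(-2)*sin(2))/(-1 + I) = (1/2 + I/2)*exp(-2)*sin(2)
  Res(f, -1 - I) = P(-1 - I)/Q'(-1 - I) = (-exp(-1 - I)*sin(1 + I))/(1 - I) = (-1/2 - I/2)*exp(-1 - I)*sin(1 + I)

Sum of residues inside C: (-1/2 - I/2)*exp(-1 - I)*sin(1 + I) + (1/2 + I/2)*exp(-2)*sin(2)
∮_C f(z) dz = 2πi · ((-1/2 - I/2)*exp(-1 - I)*sin(1 + I) + (1/2 + I/2)*exp(-2)*sin(2)) = pi*(1 - I)*exp(-1 - I)*sin(1 + I) + pi*(-1 + I)*exp(-2)*sin(2)

Final answer: pi*(1 - I)*exp(-1 - I)*sin(1 + I) + pi*(-1 + I)*exp(-2)*sin(2)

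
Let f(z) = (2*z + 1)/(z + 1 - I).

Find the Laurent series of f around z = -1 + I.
(-1 + 2*I)/(z + 1 - I) + 2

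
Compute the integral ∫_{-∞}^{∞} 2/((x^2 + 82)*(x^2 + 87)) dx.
pi*(-82*sqrt(87) + 87*sqrt(82))/17835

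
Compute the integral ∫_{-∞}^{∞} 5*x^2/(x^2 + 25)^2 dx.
pi/2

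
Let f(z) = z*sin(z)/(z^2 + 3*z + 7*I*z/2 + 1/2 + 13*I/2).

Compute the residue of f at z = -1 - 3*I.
Write f(z) = P(z)/Q(z) with P(z) = z*sin(z) and Q(z) = z^2 + 3*z + 7*I*z/2 + 1/2 + 13*I/2.
The denominator factors as Q(z) = (z + 2 + I/2)*(z + 1 + 3*I), so z = -1 - 3*I is a simple zero of Q and P is analytic there; z = -1 - 3*I is therefore a simple pole and
  Res(f, z₀) = P(z₀)/Q'(z₀).

Q'(z) = 2*z + 3 + 7*I/2, so Q'(-1 - 3*I) = 1 - 5*I/2.
P(-1 - 3*I) = (1 + 3*I)*sin(1 + 3*I).

Res(f, -1 - 3*I) = ((1 + 3*I)*sin(1 + 3*I))/(1 - 5*I/2) = (-26/29 + 22*I/29)*sin(1 + 3*I)

Final answer: (-26/29 + 22*I/29)*sin(1 + 3*I)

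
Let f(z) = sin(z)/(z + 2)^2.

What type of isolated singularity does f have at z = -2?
pole of order 2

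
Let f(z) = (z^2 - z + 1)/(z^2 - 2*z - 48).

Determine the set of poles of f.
The singularities of f are the zeros of the denominator. Factoring,
  z^2 - 2*z - 48 = (z + 6)*(z - 8)
so the candidates are z = -6, z = 8.

Check the numerator P(z) = z^2 - z + 1 at each one:
  P(-6) = 43 ≠ 0, so z = -6 is a (simple) pole.
  P(8) = 57 ≠ 0, so z = 8 is a (simple) pole.

Poles of f: {-6, 8}

Final answer: {-6, 8}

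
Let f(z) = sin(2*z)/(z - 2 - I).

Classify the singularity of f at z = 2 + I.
Write f(z) = g(z)/(z - 2 - I) with g(z) = sin(2*z).
g is entire and g(2 + I) = sin(4 + 2*I) ≠ 0, so no factor of (z - 2 - I) cancels: the Laurent expansion of f about z = 2 + I starts at the power -1, i.e. lim_{z→z₀} (z - z₀) f(z) = sin(4 + 2*I) is finite and nonzero.
So z = 2 + I is a pole of order 1.

Final answer: pole of order 1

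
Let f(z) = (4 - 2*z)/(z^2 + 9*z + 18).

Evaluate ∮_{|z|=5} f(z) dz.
By the residue theorem, ∮_C f(z) dz = 2πi · (sum of the residues of f at the poles inside |z| = 5).

The denominator factors as (z + 6)*(z + 3), so the singularities of f are simple poles at z = -6, z = -3.
  |-6|² = 36 > 25 = 5², so this pole is outside the contour.
  |-3|² = 9 < 25 = 5², so this pole is inside the contour.

With P(z) = 4 - 2*z and Q(z) = z^2 + 9*z + 18, each pole is simple, so Res(f, z₀) = P(z₀)/Q'(z₀) with Q'(z) = 2*z + 9.
  Res(f, -3) = P(-3)/Q'(-3) = (10)/(3) = 10/3

∮_C f(z) dz = 2πi · (10/3) = 20*I*pi/3

Final answer: 20*I*pi/3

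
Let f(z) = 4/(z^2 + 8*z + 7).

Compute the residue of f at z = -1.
Write f(z) = P(z)/Q(z) with P(z) = 4 and Q(z) = z^2 + 8*z + 7.
The denominator factors as Q(z) = (z + 1)*(z + 7), so z = -1 is a simple zero of Q and P is analytic there; z = -1 is therefore a simple pole and
  Res(f, z₀) = P(z₀)/Q'(z₀).

Q'(z) = 2*z + 8, so Q'(-1) = 6.
P(-1) = 4.

Res(f, -1) = (4)/(6) = 2/3

Final answer: 2/3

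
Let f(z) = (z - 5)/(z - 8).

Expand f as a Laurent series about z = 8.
Put w = z - (8), i.e. z = w + 8. The denominator is w, so it suffices to rewrite the numerator in powers of w.

P(z) = z - 5
P(w + 8) = 3 + w

Dividing each term by w:
  f = 3/w + 1

Substituting back w = z - 8:
  f(z) = 3/(z - 8) + 1

The series is finite because the numerator is a polynomial; the negative powers form the principal part, and the coefficient of 1/(z - 8) gives Res(f, 8) = 3.

Final answer: 3/(z - 8) + 1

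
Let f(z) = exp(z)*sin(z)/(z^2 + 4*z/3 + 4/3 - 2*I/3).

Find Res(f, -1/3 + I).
Write f(z) = P(z)/Q(z) with P(z) = exp(z)*sin(z) and Q(z) = z^2 + 4*z/3 + 4/3 - 2*I/3.
The denominator factors as Q(z) = (z + 1 + I)*(z + 1/3 - I), so z = -1/3 + I is a simple zero of Q and P is analytic there; z = -1/3 + I is therefore a simple pole and
  Res(f, z₀) = P(z₀)/Q'(z₀).

Q'(z) = 2*z + 4/3, so Q'(-1/3 + I) = 2/3 + 2*I.
P(-1/3 + I) = -exp(-1/3 + I)*sin(1/3 - I).

Res(f, -1/3 + I) = (-exp(-1/3 + I)*sin(1/3 - I))/(2/3 + 2*I) = (-3/20 + 9*I/20)*exp(-1/3 + I)*sin(1/3 - I)

Final answer: (-3/20 + 9*I/20)*exp(-1/3 + I)*sin(1/3 - I)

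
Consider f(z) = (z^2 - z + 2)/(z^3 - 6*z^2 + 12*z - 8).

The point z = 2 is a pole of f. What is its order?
Factor the denominator:
  z^3 - 6*z^2 + 12*z - 8 = (z - 2)^3

The numerator P(z) = z^2 - z + 2 has P(2) = 4 ≠ 0, so no factor of (z - 2) cancels.
Near z = 2 we can therefore write f(z) = g(z)/(z - 2)^3 with g analytic at 2 and g(2) ≠ 0 (g is just the numerator).

Hence z = 2 is a pole of order 3.

Final answer: 3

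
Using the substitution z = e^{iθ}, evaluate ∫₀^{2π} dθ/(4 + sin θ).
Call the integral J. The integrand is 2π-periodic and we integrate over a full period, so shifting θ does not change the value (θ → θ + π/2 turns sin θ into cos θ). Hence
  J = ∫₀^{2π} dθ/(4 + cos θ).
Put z = e^{iθ}: then cos θ = (z + 1/z)/2, dθ = dz/(iz), and z runs once counterclockwise around |z| = 1:
  J = ∮_{|z|=1} 1/(4 + (z + 1/z)/2) · dz/(iz) = (2/i) ∮_{|z|=1} dz/(z^2 + 8*z + 1).
The roots of z^2 + 8*z + 1 are z = (-4 ± sqrt(4^2 - 1^2)), with sqrt(15) = sqrt(15); their product is 1, so only z₊ = -4 + sqrt(15) lies inside the unit circle (z₋ = -4 - sqrt(15) lies outside).
z₊ is a simple zero of q(z) = z^2 + 8*z + 1, so Res(1/q, z₊) = 1/q'(z₊) with q'(z) = 2*z + 8; and q'(z₊) = (z₊ - z₋) = 2*sqrt(15).
Therefore J = (2/i) · 2πi · 1/(2*sqrt(15)) = 2*pi/(sqrt(15)) = 2*sqrt(15)*pi/15

Final answer: 2*sqrt(15)*pi/15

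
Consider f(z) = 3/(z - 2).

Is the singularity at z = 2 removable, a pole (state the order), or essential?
Write f(z) = g(z)/(z - 2) with g(z) = 3.
g is entire and g(2) = 3 ≠ 0, so no factor of (z - 2) cancels: the Laurent expansion of f about z = 2 starts at the power -1, i.e. lim_{z→z₀} (z - z₀) f(z) = 3 is finite and nonzero.
So z = 2 is a pole of order 1.

Final answer: pole of order 1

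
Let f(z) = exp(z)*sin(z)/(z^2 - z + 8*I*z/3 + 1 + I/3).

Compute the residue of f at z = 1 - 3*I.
Write f(z) = P(z)/Q(z) with P(z) = exp(z)*sin(z) and Q(z) = z^2 - z + 8*I*z/3 + 1 + I/3.
The denominator factors as Q(z) = (z - 1 + 3*I)*(z - I/3), so z = 1 - 3*I is a simple zero of Q and P is analytic there; z = 1 - 3*I is therefore a simple pole and
  Res(f, z₀) = P(z₀)/Q'(z₀).

Q'(z) = 2*z - 1 + 8*I/3, so Q'(1 - 3*I) = 1 - 10*I/3.
P(1 - 3*I) = exp(1 - 3*I)*sin(1 - 3*I).

Res(f, 1 - 3*I) = (exp(1 - 3*I)*sin(1 - 3*I))/(1 - 10*I/3) = (9/109 + 30*I/109)*exp(1 - 3*I)*sin(1 - 3*I)

Final answer: (9/109 + 30*I/109)*exp(1 - 3*I)*sin(1 - 3*I)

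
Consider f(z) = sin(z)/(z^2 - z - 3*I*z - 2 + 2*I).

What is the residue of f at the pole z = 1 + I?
(1/2 + I/2)*sin(1 + I)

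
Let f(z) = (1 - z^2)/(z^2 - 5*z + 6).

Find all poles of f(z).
The singularities of f are the zeros of the denominator. Factoring,
  z^2 - 5*z + 6 = (z - 3)*(z - 2)
so the candidates are z = 3, z = 2.

Check the numerator P(z) = 1 - z^2 at each one:
  P(3) = -8 ≠ 0, so z = 3 is a (simple) pole.
  P(2) = -3 ≠ 0, so z = 2 is a (simple) pole.

Poles of f: {2, 3}

Final answer: {2, 3}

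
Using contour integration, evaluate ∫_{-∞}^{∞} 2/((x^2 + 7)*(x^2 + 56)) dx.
pi*(-sqrt(14) + 4*sqrt(7))/686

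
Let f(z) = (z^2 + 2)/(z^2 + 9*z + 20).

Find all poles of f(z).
The singularities of f are the zeros of the denominator. Factoring,
  z^2 + 9*z + 20 = (z + 5)*(z + 4)
so the candidates are z = -5, z = -4.

Check the numerator P(z) = z^2 + 2 at each one:
  P(-5) = 27 ≠ 0, so z = -5 is a (simple) pole.
  P(-4) = 18 ≠ 0, so z = -4 is a (simple) pole.

Poles of f: {-5, -4}

Final answer: {-5, -4}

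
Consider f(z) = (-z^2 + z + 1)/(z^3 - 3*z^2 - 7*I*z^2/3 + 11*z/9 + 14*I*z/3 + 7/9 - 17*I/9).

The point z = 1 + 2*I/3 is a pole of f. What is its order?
2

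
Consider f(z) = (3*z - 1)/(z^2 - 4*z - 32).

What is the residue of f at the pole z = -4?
Write f(z) = P(z)/Q(z) with P(z) = 3*z - 1 and Q(z) = z^2 - 4*z - 32.
The denominator factors as Q(z) = (z - 8)*(z + 4), so z = -4 is a simple zero of Q and P is analytic there; z = -4 is therefore a simple pole and
  Res(f, z₀) = P(z₀)/Q'(z₀).

Q'(z) = 2*z - 4, so Q'(-4) = -12.
P(-4) = -13.

Res(f, -4) = (-13)/(-12) = 13/12

Final answer: 13/12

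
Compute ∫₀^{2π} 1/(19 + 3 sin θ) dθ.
Call the integral J. The integrand is 2π-periodic and we integrate over a full period, so shifting θ does not change the value (θ → θ + π/2 turns sin θ into cos θ). Hence
  J = ∫₀^{2π} dθ/(19 + 3 cos θ).
Put z = e^{iθ}: then cos θ = (z + 1/z)/2, dθ = dz/(iz), and z runs once counterclockwise around |z| = 1:
  J = ∮_{|z|=1} 1/(19 + 3*(z + 1/z)/2) · dz/(iz) = (2/i) ∮_{|z|=1} dz/(3*z^2 + 38*z + 3).
The roots of 3*z^2 + 38*z + 3 are z = (-19 ± sqrt(19^2 - 3^2))/3, with sqrt(352) = 4*sqrt(22); their product is 1, so only z₊ = -19/3 + 4*sqrt(22)/3 lies inside the unit circle (z₋ = -19/3 - 4*sqrt(22)/3 lies outside).
z₊ is a simple zero of q(z) = 3*z^2 + 38*z + 3, so Res(1/q, z₊) = 1/q'(z₊) with q'(z) = 6*z + 38; and q'(z₊) = 3*(z₊ - z₋) = 8*sqrt(22).
Therefore J = (2/i) · 2πi · 1/(8*sqrt(22)) = 2*pi/(4*sqrt(22)) = sqrt(22)*pi/44

Final answer: sqrt(22)*pi/44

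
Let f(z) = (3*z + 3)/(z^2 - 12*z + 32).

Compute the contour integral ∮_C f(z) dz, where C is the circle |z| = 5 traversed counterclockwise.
By the residue theorem, ∮_C f(z) dz = 2πi · (sum of the residues of f at the poles inside |z| = 5).

The denominator factors as (z - 4)*(z - 8), so the singularities of f are simple poles at z = 4, z = 8.
  |4|² = 16 < 25 = 5², so this pole is inside the contour.
  |8|² = 64 > 25 = 5², so this pole is outside the contour.

With P(z) = 3*z + 3 and Q(z) = z^2 - 12*z + 32, each pole is simple, so Res(f, z₀) = P(z₀)/Q'(z₀) with Q'(z) = 2*z - 12.
  Res(f, 4) = P(4)/Q'(4) = (15)/(-4) = -15/4

∮_C f(z) dz = 2πi · (-15/4) = -15*I*pi/2

Final answer: -15*I*pi/2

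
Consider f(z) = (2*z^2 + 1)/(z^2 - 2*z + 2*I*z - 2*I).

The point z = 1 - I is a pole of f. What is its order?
Factor the denominator:
  z^2 - 2*z + 2*I*z - 2*I = (z - 1 + I)^2

The numerator P(z) = 2*z^2 + 1 has P(1 - I) = 1 - 4*I ≠ 0, so no factor of (z - 1 + I) cancels.
Near z = 1 - I we can therefore write f(z) = g(z)/(z - 1 + I)^2 with g analytic at 1 - I and g(1 - I) ≠ 0 (g is just the numerator).

Hence z = 1 - I is a pole of order 2.

Final answer: 2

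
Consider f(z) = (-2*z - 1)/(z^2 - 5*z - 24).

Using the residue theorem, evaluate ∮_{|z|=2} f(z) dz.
By the residue theorem, ∮_C f(z) dz = 2πi · (sum of the residues of f at the poles inside |z| = 2).

The denominator factors as (z + 3)*(z - 8), so the singularities of f are simple poles at z = -3, z = 8.
  |-3|² = 9 > 4 = 2², so this pole is outside the contour.
  |8|² = 64 > 4 = 2², so this pole is outside the contour.

No pole lies inside the contour, so f is analytic on and inside C and the integral is 0 (Cauchy's theorem).

Final answer: 0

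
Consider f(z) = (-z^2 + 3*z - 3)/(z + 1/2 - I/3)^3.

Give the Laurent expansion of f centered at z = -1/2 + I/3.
Put w = z - (-1/2 + I/3), i.e. z = w - 1/2 + I/3. The denominator is w^3, so it suffices to rewrite the numerator in powers of w.

P(z) = -z^2 + 3*z - 3
P(w - 1/2 + I/3) = -167/36 + 4*I/3 + (4 - 2*I/3)*w - w^2

Dividing each term by w^3:
  f = (-167/36 + 4*I/3)/w^3 + (4 - 2*I/3)/w^2 - 1/w

Substituting back w = z + 1/2 - I/3:
  f(z) = (-167/36 + 4*I/3)/(z + 1/2 - I/3)^3 + (4 - 2*I/3)/(z + 1/2 - I/3)^2 - 1/(z + 1/2 - I/3)

The series is finite because the numerator is a polynomial; the negative powers form the principal part, and the coefficient of 1/(z + 1/2 - I/3) gives Res(f, -1/2 + I/3) = -1.

Final answer: (-167/36 + 4*I/3)/(z + 1/2 - I/3)^3 + (4 - 2*I/3)/(z + 1/2 - I/3)^2 - 1/(z + 1/2 - I/3)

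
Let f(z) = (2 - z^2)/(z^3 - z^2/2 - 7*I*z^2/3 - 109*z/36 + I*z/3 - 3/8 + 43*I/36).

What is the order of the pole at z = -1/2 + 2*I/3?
2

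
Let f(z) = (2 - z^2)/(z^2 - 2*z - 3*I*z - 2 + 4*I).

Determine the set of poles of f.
The singularities of f are the zeros of the denominator. Factoring,
  z^2 - 2*z - 3*I*z - 2 + 4*I = (z - 2*I)*(z - 2 - I)
so the candidates are z = 2*I, z = 2 + I.

Check the numerator P(z) = 2 - z^2 at each one:
  P(2*I) = 6 ≠ 0, so z = 2*I is a (simple) pole.
  P(2 + I) = -1 - 4*I ≠ 0, so z = 2 + I is a (simple) pole.

Poles of f: {2*I, 2 + I}

Final answer: {2*I, 2 + I}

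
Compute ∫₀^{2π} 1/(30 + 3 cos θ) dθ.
Let J = ∫₀^{2π} dθ/(30 + 3 cos θ).
Put z = e^{iθ}: then cos θ = (z + 1/z)/2, dθ = dz/(iz), and z runs once counterclockwise around |z| = 1:
  J = ∮_{|z|=1} 1/(30 + 3*(z + 1/z)/2) · dz/(iz) = (2/i) ∮_{|z|=1} dz/(3*z^2 + 60*z + 3).
The roots of 3*z^2 + 60*z + 3 are z = (-30 ± sqrt(30^2 - 3^2))/3, with sqrt(891) = 9*sqrt(11); their product is 1, so only z₊ = -10 + 3*sqrt(11) lies inside the unit circle (z₋ = -10 - 3*sqrt(11) lies outside).
z₊ is a simple zero of q(z) = 3*z^2 + 60*z + 3, so Res(1/q, z₊) = 1/q'(z₊) with q'(z) = 6*z + 60; and q'(z₊) = 3*(z₊ - z₋) = 18*sqrt(11).
Therefore J = (2/i) · 2πi · 1/(18*sqrt(11)) = 2*pi/(9*sqrt(11)) = 2*sqrt(11)*pi/99

Final answer: 2*sqrt(11)*pi/99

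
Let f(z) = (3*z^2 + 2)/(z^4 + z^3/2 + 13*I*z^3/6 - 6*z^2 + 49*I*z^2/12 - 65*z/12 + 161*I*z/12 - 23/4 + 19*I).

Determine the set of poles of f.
{-2 - I, -3/2 - 2*I/3, 3*I/2, 3 - 2*I}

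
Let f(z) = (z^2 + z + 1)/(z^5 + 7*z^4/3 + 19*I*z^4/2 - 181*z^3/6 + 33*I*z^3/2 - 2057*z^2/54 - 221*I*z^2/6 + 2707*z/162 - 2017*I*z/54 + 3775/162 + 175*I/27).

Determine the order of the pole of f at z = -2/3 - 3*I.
3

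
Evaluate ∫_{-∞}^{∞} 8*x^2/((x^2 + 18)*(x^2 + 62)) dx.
Let f(z) = 8*z^2/((z^2 + 18)*(z^2 + 62)). The denominator has no real zeros and deg Q - deg P = 2 ≥ 2, so the integral of f over the upper semicircle |z| = R tends to 0 as R → ∞. Closing the contour in the upper half-plane,
  ∫_{-∞}^{∞} f(x) dx = 2πi · Σ Res(f, z_k)  over the poles with Im z_k > 0.

Zeros of the denominator: z^2 + 62 = 0 gives z = ±sqrt(62)*I; z^2 + 18 = 0 gives z = ±3*sqrt(2)*I.
Upper half-plane: z = 3*sqrt(2)*I, z = sqrt(62)*I (simple).

Each pole is a simple zero of Q(z) = z^4 + 80*z^2 + 1116, so Res(f, z₀) = P(z₀)/Q'(z₀) with P(z) = 8*z^2, Q'(z) = 4*z^3 + 160*z:
  Res(f, 3*sqrt(2)*I) = (-144)/(264*sqrt(2)*I) = 3*sqrt(2)*I/11
  Res(f, sqrt(62)*I) = (-496)/(-88*sqrt(62)*I) = -sqrt(62)*I/11

Sum of residues: I*(-sqrt(62) + 3*sqrt(2))/11
∫_{-∞}^{∞} f(x) dx = 2πi · (I*(-sqrt(62) + 3*sqrt(2))/11) = 2*pi*(-3*sqrt(2) + sqrt(62))/11

Final answer: 2*pi*(-3*sqrt(2) + sqrt(62))/11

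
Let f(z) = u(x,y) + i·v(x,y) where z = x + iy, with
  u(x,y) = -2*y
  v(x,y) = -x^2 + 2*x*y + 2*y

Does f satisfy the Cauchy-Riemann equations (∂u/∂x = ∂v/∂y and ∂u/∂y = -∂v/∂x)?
∂u/∂x = 0
∂v/∂y = 2*x + 2
∂u/∂y = -2
∂v/∂x = -2*x + 2*y
∂u/∂x ≠ ∂v/∂y and ∂u/∂y ≠ -∂v/∂x; the Cauchy-Riemann equations are not satisfied, so f is not analytic.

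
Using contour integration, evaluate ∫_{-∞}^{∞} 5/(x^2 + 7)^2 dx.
5*sqrt(7)*pi/98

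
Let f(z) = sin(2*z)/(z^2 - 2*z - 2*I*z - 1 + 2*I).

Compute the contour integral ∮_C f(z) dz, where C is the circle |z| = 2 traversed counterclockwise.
pi*sinh(2)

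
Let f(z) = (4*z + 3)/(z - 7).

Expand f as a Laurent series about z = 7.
Put w = z - (7), i.e. z = w + 7. The denominator is w, so it suffices to rewrite the numerator in powers of w.

P(z) = 4*z + 3
P(w + 7) = 31 + 4*w

Dividing each term by w:
  f = 31/w + 4

Substituting back w = z - 7:
  f(z) = 31/(z - 7) + 4

The series is finite because the numerator is a polynomial; the negative powers form the principal part, and the coefficient of 1/(z - 7) gives Res(f, 7) = 31.

Final answer: 31/(z - 7) + 4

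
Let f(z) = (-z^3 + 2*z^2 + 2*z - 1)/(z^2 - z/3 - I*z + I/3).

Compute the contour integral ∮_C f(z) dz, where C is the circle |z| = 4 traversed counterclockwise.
By the residue theorem, ∮_C f(z) dz = 2πi · (sum of the residues of f at the poles inside |z| = 4).

The denominator factors as (z - I)*(z - 1/3), so the singularities of f are simple poles at z = I, z = 1/3.
  |I|² = 1 < 16 = 4², so this pole is inside the contour.
  |1/3|² = 1/9 < 16 = 4², so this pole is inside the contour.

With P(z) = -z^3 + 2*z^2 + 2*z - 1 and Q(z) = z^2 - z/3 - I*z + I/3, each pole is simple, so Res(f, z₀) = P(z₀)/Q'(z₀) with Q'(z) = 2*z - 1/3 - I.
  Res(f, I) = P(I)/Q'(I) = (-3 + 3*I)/(-1/3 + I) = 18/5 + 9*I/5
  Res(f, 1/3) = P(1/3)/Q'(1/3) = (-4/27)/(1/3 - I) = -2/45 - 2*I/15

Sum of residues inside C: 32/9 + 5*I/3
∮_C f(z) dz = 2πi · (32/9 + 5*I/3) = pi*(-10/3 + 64*I/9)

Final answer: pi*(-10/3 + 64*I/9)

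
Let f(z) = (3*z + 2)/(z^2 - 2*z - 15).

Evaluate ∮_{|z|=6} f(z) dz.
By the residue theorem, ∮_C f(z) dz = 2πi · (sum of the residues of f at the poles inside |z| = 6).

The denominator factors as (z - 5)*(z + 3), so the singularities of f are simple poles at z = 5, z = -3.
  |5|² = 25 < 36 = 6², so this pole is inside the contour.
  |-3|² = 9 < 36 = 6², so this pole is inside the contour.

With P(z) = 3*z + 2 and Q(z) = z^2 - 2*z - 15, each pole is simple, so Res(f, z₀) = P(z₀)/Q'(z₀) with Q'(z) = 2*z - 2.
  Res(f, 5) = P(5)/Q'(5) = (17)/(8) = 17/8
  Res(f, -3) = P(-3)/Q'(-3) = (-7)/(-8) = 7/8

Sum of residues inside C: 3
∮_C f(z) dz = 2πi · (3) = 6*I*pi

Final answer: 6*I*pi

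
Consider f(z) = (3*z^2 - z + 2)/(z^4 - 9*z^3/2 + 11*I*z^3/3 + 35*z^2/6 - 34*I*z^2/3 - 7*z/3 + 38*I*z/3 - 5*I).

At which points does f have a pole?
The singularities of f are the zeros of the denominator. Factoring,
  z^4 - 9*z^3/2 + 11*I*z^3/3 + 35*z^2/6 - 34*I*z^2/3 - 7*z/3 + 38*I*z/3 - 5*I = (z - 1 + I)*(z - 3/2 + 3*I)*(z - 1)*(z - 1 - I/3)
so the candidates are z = 1 - I, z = 3/2 - 3*I, z = 1, z = 1 + I/3.

Check the numerator P(z) = 3*z^2 - z + 2 at each one:
  P(1 - I) = 1 - 5*I ≠ 0, so z = 1 - I is a (simple) pole.
  P(3/2 - 3*I) = -79/4 - 24*I ≠ 0, so z = 3/2 - 3*I is a (simple) pole.
  P(1) = 4 ≠ 0, so z = 1 is a (simple) pole.
  P(1 + I/3) = 11/3 + 5*I/3 ≠ 0, so z = 1 + I/3 is a (simple) pole.

Poles of f: {1 - I, 1, 1 + I/3, 3/2 - 3*I}

Final answer: {1 - I, 1, 1 + I/3, 3/2 - 3*I}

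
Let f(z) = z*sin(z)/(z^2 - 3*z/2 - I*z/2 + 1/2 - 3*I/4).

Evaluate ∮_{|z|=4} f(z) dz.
By the residue theorem, ∮_C f(z) dz = 2πi · (sum of the residues of f at the poles inside |z| = 4).

The denominator factors as (z - 3/2 - I)*(z + I/2), so the singularities of f are simple poles at z = 3/2 + I, z = -I/2.
  |3/2 + I|² = 13/4 < 16 = 4², so this pole is inside the contour.
  |-I/2|² = 1/4 < 16 = 4², so this pole is inside the contour.

With P(z) = z*sin(z) and Q(z) = z^2 - 3*z/2 - I*z/2 + 1/2 - 3*I/4, each pole is simple, so Res(f, z₀) = P(z₀)/Q'(z₀) with Q'(z) = 2*z - 3/2 - I/2.
  Res(f, 3/2 + I) = P(3/2 + I)/Q'(3/2 + I) = ((3/2 + I)*sin(3/2 + I))/(3/2 + 3*I/2) = (5/6 - I/6)*sin(3/2 + I)
  Res(f, -I/2) = P(-I/2)/Q'(-I/2) = (-sinh(1/2)/2)/(-3/2 - 3*I/2) = (1/6 - I/6)*sinh(1/2)

Sum of residues inside C: (5/6 - I/6)*sin(3/2 + I) + (1/6 - I/6)*sinh(1/2)
∮_C f(z) dz = 2πi · ((5/6 - I/6)*sin(3/2 + I) + (1/6 - I/6)*sinh(1/2)) = pi*(1/3 + I/3)*sinh(1/2) + pi*(1/3 + 5*I/3)*sin(3/2 + I)

Final answer: pi*(1/3 + I/3)*sinh(1/2) + pi*(1/3 + 5*I/3)*sin(3/2 + I)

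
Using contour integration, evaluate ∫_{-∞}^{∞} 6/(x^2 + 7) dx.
Let f(z) = 6/(z^2 + 7). The denominator has no real zeros and deg Q - deg P = 2 ≥ 2, so the integral of f over the upper semicircle |z| = R tends to 0 as R → ∞. Closing the contour in the upper half-plane,
  ∫_{-∞}^{∞} f(x) dx = 2πi · Σ Res(f, z_k)  over the poles with Im z_k > 0.

Zeros of the denominator: z^2 + 7 = 0 gives z = ±sqrt(7)*I.
Upper half-plane: z = sqrt(7)*I (simple).

Each pole is a simple zero of Q(z) = z^2 + 7, so Res(f, z₀) = P(z₀)/Q'(z₀) with P(z) = 6, Q'(z) = 2*z:
  Res(f, sqrt(7)*I) = (6)/(2*sqrt(7)*I) = -3*sqrt(7)*I/7

∫_{-∞}^{∞} f(x) dx = 2πi · (-3*sqrt(7)*I/7) = 6*sqrt(7)*pi/7

Final answer: 6*sqrt(7)*pi/7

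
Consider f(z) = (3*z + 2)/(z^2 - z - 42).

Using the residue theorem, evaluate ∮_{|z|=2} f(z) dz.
By the residue theorem, ∮_C f(z) dz = 2πi · (sum of the residues of f at the poles inside |z| = 2).

The denominator factors as (z - 7)*(z + 6), so the singularities of f are simple poles at z = 7, z = -6.
  |7|² = 49 > 4 = 2², so this pole is outside the contour.
  |-6|² = 36 > 4 = 2², so this pole is outside the contour.

No pole lies inside the contour, so f is analytic on and inside C and the integral is 0 (Cauchy's theorem).

Final answer: 0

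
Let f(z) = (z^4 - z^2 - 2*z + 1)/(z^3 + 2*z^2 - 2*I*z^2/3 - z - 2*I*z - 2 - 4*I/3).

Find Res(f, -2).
Write f(z) = P(z)/Q(z) with P(z) = z^4 - z^2 - 2*z + 1 and Q(z) = z^3 + 2*z^2 - 2*I*z^2/3 - z - 2*I*z - 2 - 4*I/3.
The denominator factors as Q(z) = (z - 1 - 2*I/3)*(z + 1)*(z + 2), so z = -2 is a simple zero of Q and P is analytic there; z = -2 is therefore a simple pole and
  Res(f, z₀) = P(z₀)/Q'(z₀).

Q'(z) = 3*z^2 + 4*z - 4*I*z/3 - 1 - 2*I, so Q'(-2) = 3 + 2*I/3.
P(-2) = 17.

Res(f, -2) = (17)/(3 + 2*I/3) = 27/5 - 6*I/5

Final answer: 27/5 - 6*I/5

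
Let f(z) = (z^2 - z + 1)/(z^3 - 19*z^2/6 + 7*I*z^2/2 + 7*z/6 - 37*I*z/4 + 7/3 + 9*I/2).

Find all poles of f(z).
The singularities of f are the zeros of the denominator. Factoring,
  z^3 - 19*z^2/6 + 7*I*z^2/2 + 7*z/6 - 37*I*z/4 + 7/3 + 9*I/2 = (z - 2)*(z - 2/3 + I/2)*(z - 1/2 + 3*I)
so the candidates are z = 2, z = 2/3 - I/2, z = 1/2 - 3*I.

Check the numerator P(z) = z^2 - z + 1 at each one:
  P(2) = 3 ≠ 0, so z = 2 is a (simple) pole.
  P(2/3 - I/2) = 19/36 - I/6 ≠ 0, so z = 2/3 - I/2 is a (simple) pole.
  P(1/2 - 3*I) = -33/4 ≠ 0, so z = 1/2 - 3*I is a (simple) pole.

Poles of f: {1/2 - 3*I, 2/3 - I/2, 2}

Final answer: {1/2 - 3*I, 2/3 - I/2, 2}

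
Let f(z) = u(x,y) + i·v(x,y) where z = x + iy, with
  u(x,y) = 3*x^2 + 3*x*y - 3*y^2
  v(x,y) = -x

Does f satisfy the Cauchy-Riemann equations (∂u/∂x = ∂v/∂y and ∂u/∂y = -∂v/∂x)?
∂u/∂x = 6*x + 3*y
∂v/∂y = 0
∂u/∂y = 3*x - 6*y
∂v/∂x = -1
∂u/∂x ≠ ∂v/∂y and ∂u/∂y ≠ -∂v/∂x; the Cauchy-Riemann equations are not satisfied, so f is not analytic.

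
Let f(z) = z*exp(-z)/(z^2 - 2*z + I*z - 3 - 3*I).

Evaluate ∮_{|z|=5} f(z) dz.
By the residue theorem, ∮_C f(z) dz = 2πi · (sum of the residues of f at the poles inside |z| = 5).

The denominator factors as (z + 1 + I)*(z - 3), so the singularities of f are simple poles at z = -1 - I, z = 3.
  |-1 - I|² = 2 < 25 = 5², so this pole is inside the contour.
  |3|² = 9 < 25 = 5², so this pole is inside the contour.

With P(z) = z*exp(-z) and Q(z) = z^2 - 2*z + I*z - 3 - 3*I, each pole is simple, so Res(f, z₀) = P(z₀)/Q'(z₀) with Q'(z) = 2*z - 2 + I.
  Res(f, -1 - I) = P(-1 - I)/Q'(-1 - I) = ((-1 - I)*exp(1 + I))/(-4 - I) = (5/17 + 3*I/17)*exp(1 + I)
  Res(f, 3) = P(3)/Q'(3) = (3*exp(-3))/(4 + I) = (12/17 - 3*I/17)*exp(-3)

Sum of residues inside C: (12/17 - 3*I/17)*exp(-3) + (5/17 + 3*I/17)*exp(1 + I)
∮_C f(z) dz = 2πi · ((12/17 - 3*I/17)*exp(-3) + (5/17 + 3*I/17)*exp(1 + I)) = pi*(-6/17 + 10*I/17)*exp(1 + I) + pi*(6/17 + 24*I/17)*exp(-3)

Final answer: pi*(-6/17 + 10*I/17)*exp(1 + I) + pi*(6/17 + 24*I/17)*exp(-3)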